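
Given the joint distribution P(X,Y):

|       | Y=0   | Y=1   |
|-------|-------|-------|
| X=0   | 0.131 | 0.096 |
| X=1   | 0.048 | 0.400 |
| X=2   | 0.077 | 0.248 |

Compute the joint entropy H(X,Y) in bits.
2.2314 bits

H(X,Y) = -Σ_{x,y} P(x,y) log₂ P(x,y). Per-cell terms -P(x,y)·log₂P(x,y):
  X=0: 0.38414, 0.32456
  X=1: 0.21028, 0.52877
  X=2: 0.28482, 0.49887
Sum of the 6 terms: H(X,Y) = 2.2314 bits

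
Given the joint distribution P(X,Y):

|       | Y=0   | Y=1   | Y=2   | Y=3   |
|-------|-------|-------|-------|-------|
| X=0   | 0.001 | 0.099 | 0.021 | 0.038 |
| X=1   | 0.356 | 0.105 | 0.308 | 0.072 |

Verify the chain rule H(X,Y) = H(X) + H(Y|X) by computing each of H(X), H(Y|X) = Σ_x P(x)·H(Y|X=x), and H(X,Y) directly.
H(X) = 0.6319 bits, H(Y|X) = 1.6731 bits, H(X,Y) = 2.3051 bits

Marginal of X (row sums):
  P(X=0) = 0.001 + 0.099 + 0.021 + 0.038 = 0.159
  P(X=1) = 0.356 + 0.105 + 0.308 + 0.072 = 0.841
H(X) = -[0.159·log₂(0.159) + 0.841·log₂(0.841)]
  = 0.42181 + 0.21010 = 0.6319 bits

H(Y|X) = Σ_x P(x)·H(Y|X=x):
  X=0: P(X=0) = 0.159, P(Y|X=0) = (1/159, 33/53, 7/53, 38/159) → H(Y|X=0) = 1.35083
  X=1: P(X=1) = 0.841, P(Y|X=1) = (356/841, 105/841, 308/841, 72/841) → H(Y|X=1) = 1.73408
H(Y|X) = 0.159·1.35083 + 0.841·1.73408 = 1.6731 bits

H(X,Y) = -Σ_{x,y} P(x,y) log₂ P(x,y). Per-cell terms -P(x,y)·log₂P(x,y):
  X=0: 0.00997, 0.33031, 0.11704, 0.17928
  X=1: 0.53046, 0.34141, 0.52329, 0.27330
Sum of the 8 terms: H(X,Y) = 2.3051 bits

Chain rule check:
  H(X) + H(Y|X) = 0.6319 + 1.6731 = 2.3050 bits
  H(X,Y) = 2.3051 bits
✓ Chain rule verified (Δ = 0.0001 is 4-dp rounding noise: each of the three values was rounded independently).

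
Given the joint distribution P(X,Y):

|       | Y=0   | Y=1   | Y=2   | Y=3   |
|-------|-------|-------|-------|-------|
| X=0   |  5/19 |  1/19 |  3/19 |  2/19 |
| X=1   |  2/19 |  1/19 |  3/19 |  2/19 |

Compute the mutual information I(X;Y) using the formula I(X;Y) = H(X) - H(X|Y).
0.0324 bits

I(X;Y) = H(X) - H(X|Y)

Marginal of X (row sums):
  P(X=0) = 5/19 + 1/19 + 3/19 + 2/19 = 11/19
  P(X=1) = 2/19 + 1/19 + 3/19 + 2/19 = 8/19
H(X) = -[(11/19)·log₂(11/19) + (8/19)·log₂(8/19)]
  = 0.45650 + 0.52544 = 0.98194 bits

Marginal of Y (column sums):
  P(Y=0) = 5/19 + 2/19 = 7/19
  P(Y=1) = 1/19 + 1/19 = 2/19
  P(Y=2) = 3/19 + 3/19 = 6/19
  P(Y=3) = 2/19 + 2/19 = 4/19
H(X|Y) = Σ_y P(y)·H(X|Y=y):
  Y=0: P(Y=0) = 7/19, P(X|Y=0) = (5/7, 2/7) → H(X|Y=0) = 0.86312
  Y=1: P(Y=1) = 2/19, P(X|Y=1) = (1/2, 1/2) → H(X|Y=1) = 1.00000
  Y=2: P(Y=2) = 6/19, P(X|Y=2) = (1/2, 1/2) → H(X|Y=2) = 1.00000
  Y=3: P(Y=3) = 4/19, P(X|Y=3) = (1/2, 1/2) → H(X|Y=3) = 1.00000
H(X|Y) = (7/19)·0.86312 + (2/19)·1.00000 + (6/19)·1.00000 + (4/19)·1.00000 = 0.94957 bits

I(X;Y) = H(X) - H(X|Y) = 0.98194 - 0.94957 = 0.0324 bits

Cross-check via I(X;Y) = H(X) + H(Y) - H(X,Y): computing H(Y) from the column sums and H(X,Y) from the 8 cells in the same way gives H(Y) = 1.87102 bits and H(X,Y) = 2.82059 bits, so
I(X;Y) = 0.98194 + 1.87102 - 2.82059 = 0.0324 bits ✓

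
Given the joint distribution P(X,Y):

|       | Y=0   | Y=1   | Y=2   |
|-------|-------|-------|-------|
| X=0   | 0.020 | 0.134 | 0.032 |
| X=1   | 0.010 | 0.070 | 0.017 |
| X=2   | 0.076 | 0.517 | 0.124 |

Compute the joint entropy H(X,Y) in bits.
2.2433 bits

H(X,Y) = -Σ_{x,y} P(x,y) log₂ P(x,y). Per-cell terms -P(x,y)·log₂P(x,y):
  X=0: 0.11288, 0.38856, 0.15891
  X=1: 0.06644, 0.26856, 0.09993
  X=2: 0.28256, 0.49206, 0.37344
Sum of the 9 terms: H(X,Y) = 2.2433 bits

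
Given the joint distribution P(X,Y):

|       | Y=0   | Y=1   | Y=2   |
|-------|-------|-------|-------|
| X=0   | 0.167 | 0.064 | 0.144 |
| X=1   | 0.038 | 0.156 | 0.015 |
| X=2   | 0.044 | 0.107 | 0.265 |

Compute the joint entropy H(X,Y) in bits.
2.8269 bits

H(X,Y) = -Σ_{x,y} P(x,y) log₂ P(x,y). Per-cell terms -P(x,y)·log₂P(x,y):
  X=0: 0.4312, 0.2538, 0.4026
  X=1: 0.1793, 0.4181, 0.0909
  X=2: 0.1983, 0.3450, 0.5077
Sum of the 9 terms: H(X,Y) = 2.8269 bits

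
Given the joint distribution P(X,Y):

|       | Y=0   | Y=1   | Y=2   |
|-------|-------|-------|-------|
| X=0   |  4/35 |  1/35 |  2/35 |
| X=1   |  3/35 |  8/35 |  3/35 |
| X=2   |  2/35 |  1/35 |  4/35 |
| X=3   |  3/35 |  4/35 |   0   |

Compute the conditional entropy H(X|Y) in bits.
1.6739 bits

H(X|Y) = H(X,Y) - H(Y)

H(X,Y) = -Σ_{x,y} P(x,y) log₂ P(x,y). Per-cell terms -P(x,y)·log₂P(x,y):
  X=0: 0.35763, 0.14655, 0.23596
  X=1: 0.30380, 0.48669, 0.30380
  X=2: 0.23596, 0.14655, 0.35763
  X=3: 0.30380, 0.35763, 0.00000
  (cells with P = 0 contribute 0)
Sum of the 12 terms: H(X,Y) = 3.2360 bits

Marginal of Y (column sums):
  P(Y=0) = 4/35 + 3/35 + 2/35 + 3/35 = 12/35
  P(Y=1) = 1/35 + 8/35 + 1/35 + 4/35 = 2/5
  P(Y=2) = 2/35 + 3/35 + 4/35 + 0 = 9/35
H(Y) = -[(12/35)·log₂(12/35) + (2/5)·log₂(2/5) + (9/35)·log₂(9/35)]
  = 0.52948 + 0.52877 + 0.50383 = 1.5621 bits

H(X|Y) = H(X,Y) - H(Y) = 3.2360 - 1.5621 = 1.6739 bits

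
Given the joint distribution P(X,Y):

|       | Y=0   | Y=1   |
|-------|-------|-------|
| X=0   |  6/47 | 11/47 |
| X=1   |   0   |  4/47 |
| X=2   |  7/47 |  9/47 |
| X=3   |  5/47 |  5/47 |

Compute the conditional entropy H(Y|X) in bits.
0.8881 bits

H(Y|X) = H(X,Y) - H(X)

H(X,Y) = -Σ_{x,y} P(x,y) log₂ P(x,y). Per-cell terms -P(x,y)·log₂P(x,y):
  X=0: 0.379101, 0.490356
  X=1: 0.000000, 0.302518
  X=2: 0.409163, 0.456638
  X=3: 0.343900, 0.343900
  (cells with P = 0 contribute 0)
Sum of the 8 terms: H(X,Y) = 2.72558 bits

Marginal of X (row sums):
  P(X=0) = 6/47 + 11/47 = 17/47
  P(X=1) = 0 + 4/47 = 4/47
  P(X=2) = 7/47 + 9/47 = 16/47
  P(X=3) = 5/47 + 5/47 = 10/47
H(X) = -[(17/47)·log₂(17/47) + (4/47)·log₂(4/47) + (16/47)·log₂(16/47) + (10/47)·log₂(10/47)]
  = 0.530663 + 0.302518 + 0.529222 + 0.475034 = 1.83744 bits

H(Y|X) = H(X,Y) - H(X) = 2.72558 - 1.83744 = 0.8881 bits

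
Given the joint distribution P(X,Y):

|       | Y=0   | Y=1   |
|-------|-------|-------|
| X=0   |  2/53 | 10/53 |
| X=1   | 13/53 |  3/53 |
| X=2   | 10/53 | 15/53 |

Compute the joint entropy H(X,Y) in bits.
2.3335 bits

H(X,Y) = -Σ_{x,y} P(x,y) log₂ P(x,y). Per-cell terms -P(x,y)·log₂P(x,y):
  X=0: 0.17841, 0.45396
  X=1: 0.49731, 0.23451
  X=2: 0.45396, 0.51539
Sum of the 6 terms: H(X,Y) = 2.3335 bits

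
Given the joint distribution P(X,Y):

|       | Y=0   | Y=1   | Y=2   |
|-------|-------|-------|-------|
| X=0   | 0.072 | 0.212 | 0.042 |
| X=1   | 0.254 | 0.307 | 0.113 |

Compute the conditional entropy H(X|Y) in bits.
0.8854 bits

H(X|Y) = H(X,Y) - H(Y)

H(X,Y) = -Σ_{x,y} P(x,y) log₂ P(x,y). Per-cell terms -P(x,y)·log₂P(x,y):
  X=0: 0.27330, 0.47443, 0.19209
  X=1: 0.50218, 0.52303, 0.35545
Sum of the 6 terms: H(X,Y) = 2.3205 bits

Marginal of Y (column sums):
  P(Y=0) = 0.072 + 0.254 = 0.326
  P(Y=1) = 0.212 + 0.307 = 0.519
  P(Y=2) = 0.042 + 0.113 = 0.155
H(Y) = -[0.326·log₂(0.326) + 0.519·log₂(0.519) + 0.155·log₂(0.155)]
  = 0.52716 + 0.49107 + 0.41690 = 1.4351 bits

H(X|Y) = H(X,Y) - H(Y) = 2.3205 - 1.4351 = 0.8854 bits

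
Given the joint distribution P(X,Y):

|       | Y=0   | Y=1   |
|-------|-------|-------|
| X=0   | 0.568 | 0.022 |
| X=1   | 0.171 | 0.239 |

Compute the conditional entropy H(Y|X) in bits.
0.5374 bits

H(Y|X) = H(X,Y) - H(X)

H(X,Y) = -Σ_{x,y} P(x,y) log₂ P(x,y). Per-cell terms -P(x,y)·log₂P(x,y):
  X=0: 0.46351, 0.12114
  X=1: 0.43570, 0.49352
Sum of the 4 terms: H(X,Y) = 1.5139 bits

Marginal of X (row sums):
  P(X=0) = 0.568 + 0.022 = 0.590
  P(X=1) = 0.171 + 0.239 = 0.410
H(X) = -[0.590·log₂(0.590) + 0.410·log₂(0.410)]
  = 0.44912 + 0.52738 = 0.9765 bits

H(Y|X) = H(X,Y) - H(X) = 1.5139 - 0.9765 = 0.5374 bits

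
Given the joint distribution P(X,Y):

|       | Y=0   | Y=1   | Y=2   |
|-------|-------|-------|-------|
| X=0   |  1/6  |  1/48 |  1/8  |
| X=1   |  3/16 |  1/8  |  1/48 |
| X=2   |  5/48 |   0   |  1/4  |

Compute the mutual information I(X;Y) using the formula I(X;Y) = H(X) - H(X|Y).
0.3270 bits

I(X;Y) = H(X) - H(X|Y)

Marginal of X (row sums):
  P(X=0) = 1/6 + 1/48 + 1/8 = 5/16
  P(X=1) = 3/16 + 1/8 + 1/48 = 1/3
  P(X=2) = 5/48 + 0 + 1/4 = 17/48
H(X) = -[(5/16)·log₂(5/16) + (1/3)·log₂(1/3) + (17/48)·log₂(17/48)]
  = 0.5244 + 0.5283 + 0.5304 = 1.5831 bits

Marginal of Y (column sums):
  P(Y=0) = 1/6 + 3/16 + 5/48 = 11/24
  P(Y=1) = 1/48 + 1/8 + 0 = 7/48
  P(Y=2) = 1/8 + 1/48 + 1/4 = 19/48
H(X|Y) = Σ_y P(y)·H(X|Y=y):
  Y=0: P(Y=0) = 11/24, P(X|Y=0) = (4/11, 9/22, 5/22) → H(X|Y=0) = 1.5440
  Y=1: P(Y=1) = 7/48, P(X|Y=1) = (1/7, 6/7, 0) → H(X|Y=1) = 0.5917
  Y=2: P(Y=2) = 19/48, P(X|Y=2) = (6/19, 1/19, 12/19) → H(X|Y=2) = 1.1674
H(X|Y) = (11/24)·1.5440 + (7/48)·0.5917 + (19/48)·1.1674 = 1.2561 bits

I(X;Y) = H(X) - H(X|Y) = 1.5831 - 1.2561 = 0.3270 bits

Cross-check via I(X;Y) = H(X) + H(Y) - H(X,Y): computing H(Y) from the column sums and H(X,Y) from the 9 cells in the same way gives H(Y) = 1.4502 bits and H(X,Y) = 2.7063 bits, so
I(X;Y) = 1.5831 + 1.4502 - 2.7063 = 0.3270 bits ✓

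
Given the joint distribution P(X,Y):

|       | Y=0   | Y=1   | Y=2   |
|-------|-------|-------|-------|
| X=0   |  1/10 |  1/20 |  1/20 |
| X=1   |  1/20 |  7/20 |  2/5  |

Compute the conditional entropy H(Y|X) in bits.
1.3174 bits

H(Y|X) = H(X,Y) - H(X)

H(X,Y) = -Σ_{x,y} P(x,y) log₂ P(x,y). Per-cell terms -P(x,y)·log₂P(x,y):
  X=0: 0.332193, 0.216096, 0.216096
  X=1: 0.216096, 0.530101, 0.528771
Sum of the 6 terms: H(X,Y) = 2.03935 bits

Marginal of X (row sums):
  P(X=0) = 1/10 + 1/20 + 1/20 = 1/5
  P(X=1) = 1/20 + 7/20 + 2/5 = 4/5
H(X) = -[(1/5)·log₂(1/5) + (4/5)·log₂(4/5)]
  = 0.464386 + 0.257542 = 0.72193 bits

H(Y|X) = H(X,Y) - H(X) = 2.03935 - 0.72193 = 1.3174 bits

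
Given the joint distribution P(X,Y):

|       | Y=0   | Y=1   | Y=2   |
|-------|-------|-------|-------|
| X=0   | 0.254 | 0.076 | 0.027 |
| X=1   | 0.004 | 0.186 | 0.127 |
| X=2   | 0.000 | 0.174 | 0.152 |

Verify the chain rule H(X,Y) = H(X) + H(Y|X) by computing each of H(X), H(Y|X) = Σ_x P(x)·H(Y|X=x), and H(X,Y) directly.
H(X) = 1.5831 bits, H(Y|X) = 1.0558 bits, H(X,Y) = 2.6388 bits

Marginal of X (row sums):
  P(X=0) = 0.254 + 0.076 + 0.027 = 0.357
  P(X=1) = 0.004 + 0.186 + 0.127 = 0.317
  P(X=2) = 0.000 + 0.174 + 0.152 = 0.326
H(X) = -[0.357·log₂(0.357) + 0.317·log₂(0.317) + 0.326·log₂(0.326)]
  = 0.53050 + 0.52541 + 0.52716 = 1.5831 bits

H(Y|X) = Σ_x P(x)·H(Y|X=x):
  X=0: P(X=0) = 0.357, P(Y|X=0) = (254/357, 76/357, 9/119) → H(Y|X=0) = 1.10625
  X=1: P(X=1) = 0.317, P(Y|X=1) = (4/317, 186/317, 127/317) → H(Y|X=1) = 1.05961
  X=2: P(X=2) = 0.326, P(Y|X=2) = (0, 87/163, 76/163) → H(Y|X=2) = 0.99671
H(Y|X) = 0.357·1.10625 + 0.317·1.05961 + 0.326·0.99671 = 1.0558 bits

H(X,Y) = -Σ_{x,y} P(x,y) log₂ P(x,y). Per-cell terms -P(x,y)·log₂P(x,y):
  X=0: 0.50218, 0.28256, 0.14069
  X=1: 0.03186, 0.45135, 0.37809
  X=2: 0.00000, 0.43897, 0.41311
  (cells with P = 0 contribute 0)
Sum of the 9 terms: H(X,Y) = 2.6388 bits

Chain rule check:
  H(X) + H(Y|X) = 1.5831 + 1.0558 = 2.6389 bits
  H(X,Y) = 2.6388 bits
✓ Chain rule verified (Δ = 0.0001 is 4-dp rounding noise: each of the three values was rounded independently).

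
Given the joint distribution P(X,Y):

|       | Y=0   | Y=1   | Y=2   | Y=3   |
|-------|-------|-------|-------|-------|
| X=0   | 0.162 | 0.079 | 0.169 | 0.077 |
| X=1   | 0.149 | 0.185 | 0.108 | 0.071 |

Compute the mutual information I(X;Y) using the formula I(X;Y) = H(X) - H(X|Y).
0.0414 bits

I(X;Y) = H(X) - H(X|Y)

Marginal of X (row sums):
  P(X=0) = 0.162 + 0.079 + 0.169 + 0.077 = 0.487
  P(X=1) = 0.149 + 0.185 + 0.108 + 0.071 = 0.513
H(X) = -[0.487·log₂(0.487) + 0.513·log₂(0.513)]
  = 0.5055 + 0.4940 = 0.9995 bits

Marginal of Y (column sums):
  P(Y=0) = 0.162 + 0.149 = 0.311
  P(Y=1) = 0.079 + 0.185 = 0.264
  P(Y=2) = 0.169 + 0.108 = 0.277
  P(Y=3) = 0.077 + 0.071 = 0.148
H(X|Y) = Σ_y P(y)·H(X|Y=y):
  Y=0: P(Y=0) = 0.311, P(X|Y=0) = (162/311, 149/311) → H(X|Y=0) = 0.9987
  Y=1: P(Y=1) = 0.264, P(X|Y=1) = (79/264, 185/264) → H(X|Y=1) = 0.8804
  Y=2: P(Y=2) = 0.277, P(X|Y=2) = (169/277, 108/277) → H(X|Y=2) = 0.9647
  Y=3: P(Y=3) = 0.148, P(X|Y=3) = (77/148, 71/148) → H(X|Y=3) = 0.9988
H(X|Y) = 0.311·0.9987 + 0.264·0.8804 + 0.277·0.9647 + 0.148·0.9988 = 0.9581 bits

I(X;Y) = H(X) - H(X|Y) = 0.9995 - 0.9581 = 0.0414 bits

Cross-check via I(X;Y) = H(X) + H(Y) - H(X,Y): computing H(Y) from the column sums and H(X,Y) from the 8 cells in the same way gives H(Y) = 1.9522 bits and H(X,Y) = 2.9103 bits, so
I(X;Y) = 0.9995 + 1.9522 - 2.9103 = 0.0414 bits ✓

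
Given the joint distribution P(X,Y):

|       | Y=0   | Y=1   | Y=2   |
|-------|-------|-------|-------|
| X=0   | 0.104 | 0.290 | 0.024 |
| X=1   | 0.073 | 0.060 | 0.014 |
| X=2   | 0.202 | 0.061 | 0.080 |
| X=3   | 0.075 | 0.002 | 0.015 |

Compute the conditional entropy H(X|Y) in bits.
1.5537 bits

H(X|Y) = H(X,Y) - H(Y)

H(X,Y) = -Σ_{x,y} P(x,y) log₂ P(x,y). Per-cell terms -P(x,y)·log₂P(x,y):
  X=0: 0.33960, 0.51790, 0.12914
  X=1: 0.27565, 0.24353, 0.08622
  X=2: 0.46613, 0.24614, 0.29151
  X=3: 0.28027, 0.01793, 0.09088
Sum of the 12 terms: H(X,Y) = 2.9849 bits

Marginal of Y (column sums):
  P(Y=0) = 0.104 + 0.073 + 0.202 + 0.075 = 0.454
  P(Y=1) = 0.290 + 0.060 + 0.061 + 0.002 = 0.413
  P(Y=2) = 0.024 + 0.014 + 0.080 + 0.015 = 0.133
H(Y) = -[0.454·log₂(0.454) + 0.413·log₂(0.413) + 0.133·log₂(0.133)]
  = 0.51721 + 0.52690 + 0.38710 = 1.4312 bits

H(X|Y) = H(X,Y) - H(Y) = 2.9849 - 1.4312 = 1.5537 bits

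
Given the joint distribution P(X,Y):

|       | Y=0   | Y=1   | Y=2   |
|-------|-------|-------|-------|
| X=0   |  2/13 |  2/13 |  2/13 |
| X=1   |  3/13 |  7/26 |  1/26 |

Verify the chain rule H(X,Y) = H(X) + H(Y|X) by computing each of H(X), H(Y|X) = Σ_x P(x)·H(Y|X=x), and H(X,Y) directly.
H(X) = 0.9957 bits, H(Y|X) = 1.4293 bits, H(X,Y) = 2.4250 bits

Marginal of X (row sums):
  P(X=0) = 2/13 + 2/13 + 2/13 = 6/13
  P(X=1) = 3/13 + 7/26 + 1/26 = 7/13
H(X) = -[(6/13)·log₂(6/13) + (7/13)·log₂(7/13)]
  = 0.51484 + 0.48089 = 0.9957 bits

H(Y|X) = Σ_x P(x)·H(Y|X=x):
  X=0: P(X=0) = 6/13, P(Y|X=0) = (1/3, 1/3, 1/3) → H(Y|X=0) = 1.58496
  X=1: P(X=1) = 7/13, P(Y|X=1) = (3/7, 1/2, 1/14) → H(Y|X=1) = 1.29584
H(Y|X) = (6/13)·1.58496 + (7/13)·1.29584 = 1.4293 bits

H(X,Y) = -Σ_{x,y} P(x,y) log₂ P(x,y). Per-cell terms -P(x,y)·log₂P(x,y):
  X=0: 0.41545, 0.41545, 0.41545
  X=1: 0.48819, 0.50968, 0.18079
Sum of the 6 terms: H(X,Y) = 2.4250 bits

Chain rule check:
  H(X) + H(Y|X) = 0.9957 + 1.4293 = 2.4250 bits
  H(X,Y) = 2.4250 bits
✓ Chain rule verified.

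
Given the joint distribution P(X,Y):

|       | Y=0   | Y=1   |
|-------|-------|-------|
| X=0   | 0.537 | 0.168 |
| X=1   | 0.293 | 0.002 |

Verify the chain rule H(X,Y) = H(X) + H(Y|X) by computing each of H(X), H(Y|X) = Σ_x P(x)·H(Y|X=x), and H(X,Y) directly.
H(X) = 0.8751 bits, H(Y|X) = 0.5758 bits, H(X,Y) = 1.4509 bits

Marginal of X (row sums):
  P(X=0) = 0.537 + 0.168 = 0.705
  P(X=1) = 0.293 + 0.002 = 0.295
H(X) = -[0.705·log₂(0.705) + 0.295·log₂(0.295)]
  = 0.35553 + 0.51956 = 0.8751 bits

H(Y|X) = Σ_x P(x)·H(Y|X=x):
  X=0: P(X=0) = 0.705, P(Y|X=0) = (179/235, 56/235) → H(Y|X=0) = 0.79220
  X=1: P(X=1) = 0.295, P(Y|X=1) = (293/295, 2/295) → H(Y|X=1) = 0.05859
H(Y|X) = 0.705·0.79220 + 0.295·0.05859 = 0.5758 bits

H(X,Y) = -Σ_{x,y} P(x,y) log₂ P(x,y). Per-cell terms -P(x,y)·log₂P(x,y):
  X=0: 0.48169, 0.43234
  X=1: 0.51891, 0.01793
Sum of the 4 terms: H(X,Y) = 1.4509 bits

Chain rule check:
  H(X) + H(Y|X) = 0.8751 + 0.5758 = 1.4509 bits
  H(X,Y) = 1.4509 bits
✓ Chain rule verified.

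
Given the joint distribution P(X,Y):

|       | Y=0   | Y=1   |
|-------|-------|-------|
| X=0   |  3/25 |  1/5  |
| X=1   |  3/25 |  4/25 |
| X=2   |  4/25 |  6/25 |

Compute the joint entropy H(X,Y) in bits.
2.5387 bits

H(X,Y) = -Σ_{x,y} P(x,y) log₂ P(x,y). Per-cell terms -P(x,y)·log₂P(x,y):
  X=0: 0.3671, 0.4644
  X=1: 0.3671, 0.4230
  X=2: 0.4230, 0.4941
Sum of the 6 terms: H(X,Y) = 2.5387 bits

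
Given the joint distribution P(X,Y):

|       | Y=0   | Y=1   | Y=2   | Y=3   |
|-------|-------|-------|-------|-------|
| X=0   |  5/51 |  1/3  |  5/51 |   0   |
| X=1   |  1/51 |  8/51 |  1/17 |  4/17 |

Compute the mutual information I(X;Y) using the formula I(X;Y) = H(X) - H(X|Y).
0.3280 bits

I(X;Y) = H(X) - H(X|Y)

Marginal of X (row sums):
  P(X=0) = 5/51 + 1/3 + 5/51 + 0 = 9/17
  P(X=1) = 1/51 + 8/51 + 1/17 + 4/17 = 8/17
H(X) = -[(9/17)·log₂(9/17) + (8/17)·log₂(8/17)]
  = 0.4858 + 0.5117 = 0.9975 bits

Marginal of Y (column sums):
  P(Y=0) = 5/51 + 1/51 = 2/17
  P(Y=1) = 1/3 + 8/51 = 25/51
  P(Y=2) = 5/51 + 1/17 = 8/51
  P(Y=3) = 0 + 4/17 = 4/17
H(X|Y) = Σ_y P(y)·H(X|Y=y):
  Y=0: P(Y=0) = 2/17, P(X|Y=0) = (5/6, 1/6) → H(X|Y=0) = 0.6500
  Y=1: P(Y=1) = 25/51, P(X|Y=1) = (17/25, 8/25) → H(X|Y=1) = 0.9044
  Y=2: P(Y=2) = 8/51, P(X|Y=2) = (5/8, 3/8) → H(X|Y=2) = 0.9544
  Y=3: P(Y=3) = 4/17, P(X|Y=3) = (0, 1) → H(X|Y=3) = 0.0000
H(X|Y) = (2/17)·0.6500 + (25/51)·0.9044 + (8/51)·0.9544 + (4/17)·0.0000 = 0.6695 bits

I(X;Y) = H(X) - H(X|Y) = 0.9975 - 0.6695 = 0.3280 bits

Cross-check via I(X;Y) = H(X) + H(Y) - H(X,Y): computing H(Y) from the column sums and H(X,Y) from the 8 cells in the same way gives H(Y) = 1.7778 bits and H(X,Y) = 2.4473 bits, so
I(X;Y) = 0.9975 + 1.7778 - 2.4473 = 0.3280 bits ✓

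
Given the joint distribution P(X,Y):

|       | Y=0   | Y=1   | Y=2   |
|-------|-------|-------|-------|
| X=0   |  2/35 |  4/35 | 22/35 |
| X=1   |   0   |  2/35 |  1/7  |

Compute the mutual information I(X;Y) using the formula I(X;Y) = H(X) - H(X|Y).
0.0312 bits

I(X;Y) = H(X) - H(X|Y)

Marginal of X (row sums):
  P(X=0) = 2/35 + 4/35 + 22/35 = 4/5
  P(X=1) = 0 + 2/35 + 1/7 = 1/5
H(X) = -[(4/5)·log₂(4/5) + (1/5)·log₂(1/5)]
  = 0.25754 + 0.46439 = 0.72193 bits

Marginal of Y (column sums):
  P(Y=0) = 2/35 + 0 = 2/35
  P(Y=1) = 4/35 + 2/35 = 6/35
  P(Y=2) = 22/35 + 1/7 = 27/35
H(X|Y) = Σ_y P(y)·H(X|Y=y):
  Y=0: P(Y=0) = 2/35, P(X|Y=0) = (1, 0) → H(X|Y=0) = 0.00000
  Y=1: P(Y=1) = 6/35, P(X|Y=1) = (2/3, 1/3) → H(X|Y=1) = 0.91830
  Y=2: P(Y=2) = 27/35, P(X|Y=2) = (22/27, 5/27) → H(X|Y=2) = 0.69129
H(X|Y) = (2/35)·0.00000 + (6/35)·0.91830 + (27/35)·0.69129 = 0.69070 bits

I(X;Y) = H(X) - H(X|Y) = 0.72193 - 0.69070 = 0.0312 bits

Cross-check via I(X;Y) = H(X) + H(Y) - H(X,Y): computing H(Y) from the column sums and H(X,Y) from the 6 cells in the same way gives H(Y) = 0.96095 bits and H(X,Y) = 1.65165 bits, so
I(X;Y) = 0.72193 + 0.96095 - 1.65165 = 0.0312 bits ✓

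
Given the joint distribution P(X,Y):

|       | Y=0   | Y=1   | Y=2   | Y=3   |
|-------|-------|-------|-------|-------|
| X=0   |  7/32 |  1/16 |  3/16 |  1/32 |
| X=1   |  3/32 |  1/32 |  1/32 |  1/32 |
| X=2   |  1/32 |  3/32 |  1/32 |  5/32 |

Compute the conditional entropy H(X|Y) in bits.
1.2167 bits

H(X|Y) = H(X,Y) - H(Y)

H(X,Y) = -Σ_{x,y} P(x,y) log₂ P(x,y). Per-cell terms -P(x,y)·log₂P(x,y):
  X=0: 0.47964, 0.25000, 0.45282, 0.15625
  X=1: 0.32016, 0.15625, 0.15625, 0.15625
  X=2: 0.15625, 0.32016, 0.15625, 0.41845
Sum of the 12 terms: H(X,Y) = 3.1787 bits

Marginal of Y (column sums):
  P(Y=0) = 7/32 + 3/32 + 1/32 = 11/32
  P(Y=1) = 1/16 + 1/32 + 3/32 = 3/16
  P(Y=2) = 3/16 + 1/32 + 1/32 = 1/4
  P(Y=3) = 1/32 + 1/32 + 5/32 = 7/32
H(Y) = -[(11/32)·log₂(11/32) + (3/16)·log₂(3/16) + (1/4)·log₂(1/4) + (7/32)·log₂(7/32)]
  = 0.52957 + 0.45282 + 0.50000 + 0.47964 = 1.9620 bits

H(X|Y) = H(X,Y) - H(Y) = 3.1787 - 1.9620 = 1.2167 bits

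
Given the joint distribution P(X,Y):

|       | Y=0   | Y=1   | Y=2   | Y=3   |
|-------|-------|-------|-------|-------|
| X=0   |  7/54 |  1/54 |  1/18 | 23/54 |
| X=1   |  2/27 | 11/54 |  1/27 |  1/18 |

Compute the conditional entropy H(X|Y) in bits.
0.6229 bits

H(X|Y) = H(X,Y) - H(Y)

H(X,Y) = -Σ_{x,y} P(x,y) log₂ P(x,y). Per-cell terms -P(x,y)·log₂P(x,y):
  X=0: 0.38209, 0.10657, 0.23166, 0.52445
  X=1: 0.27814, 0.46759, 0.17611, 0.23166
Sum of the 8 terms: H(X,Y) = 2.3983 bits

Marginal of Y (column sums):
  P(Y=0) = 7/54 + 2/27 = 11/54
  P(Y=1) = 1/54 + 11/54 = 2/9
  P(Y=2) = 1/18 + 1/27 = 5/54
  P(Y=3) = 23/54 + 1/18 = 13/27
H(Y) = -[(11/54)·log₂(11/54) + (2/9)·log₂(2/9) + (5/54)·log₂(5/54) + (13/27)·log₂(13/27)]
  = 0.46759 + 0.48221 + 0.31787 + 0.50770 = 1.7754 bits

H(X|Y) = H(X,Y) - H(Y) = 2.3983 - 1.7754 = 0.6229 bits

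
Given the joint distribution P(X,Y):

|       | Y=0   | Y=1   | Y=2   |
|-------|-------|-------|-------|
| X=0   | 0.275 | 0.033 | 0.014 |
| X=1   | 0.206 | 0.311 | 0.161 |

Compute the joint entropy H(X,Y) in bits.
2.1786 bits

H(X,Y) = -Σ_{x,y} P(x,y) log₂ P(x,y). Per-cell terms -P(x,y)·log₂P(x,y):
  X=0: 0.51219, 0.16241, 0.08622
  X=1: 0.46953, 0.52404, 0.42421
Sum of the 6 terms: H(X,Y) = 2.1786 bits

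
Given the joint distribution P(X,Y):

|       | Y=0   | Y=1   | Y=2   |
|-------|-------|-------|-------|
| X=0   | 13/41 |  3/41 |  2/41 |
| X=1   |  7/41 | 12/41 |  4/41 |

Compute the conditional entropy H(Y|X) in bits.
1.3066 bits

H(Y|X) = H(X,Y) - H(X)

H(X,Y) = -Σ_{x,y} P(x,y) log₂ P(x,y). Per-cell terms -P(x,y)·log₂P(x,y):
  X=0: 0.5254, 0.2760, 0.2126
  X=1: 0.4354, 0.5188, 0.3276
Sum of the 6 terms: H(X,Y) = 2.2958 bits

Marginal of X (row sums):
  P(X=0) = 13/41 + 3/41 + 2/41 = 18/41
  P(X=1) = 7/41 + 12/41 + 4/41 = 23/41
H(X) = -[(18/41)·log₂(18/41) + (23/41)·log₂(23/41)]
  = 0.5214 + 0.4678 = 0.9892 bits

H(Y|X) = H(X,Y) - H(X) = 2.2958 - 0.9892 = 1.3066 bits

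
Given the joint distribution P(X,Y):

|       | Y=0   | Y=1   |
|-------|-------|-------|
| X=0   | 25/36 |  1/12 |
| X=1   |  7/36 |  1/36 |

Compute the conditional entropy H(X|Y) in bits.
0.7638 bits

H(X|Y) = H(X,Y) - H(Y)

H(X,Y) = -Σ_{x,y} P(x,y) log₂ P(x,y). Per-cell terms -P(x,y)·log₂P(x,y):
  X=0: 0.365326, 0.298747
  X=1: 0.459389, 0.143609
Sum of the 4 terms: H(X,Y) = 1.26707 bits

Marginal of Y (column sums):
  P(Y=0) = 25/36 + 7/36 = 8/9
  P(Y=1) = 1/12 + 1/36 = 1/9
H(Y) = -[(8/9)·log₂(8/9) + (1/9)·log₂(1/9)]
  = 0.151044 + 0.352214 = 0.50326 bits

H(X|Y) = H(X,Y) - H(Y) = 1.26707 - 0.50326 = 0.7638 bits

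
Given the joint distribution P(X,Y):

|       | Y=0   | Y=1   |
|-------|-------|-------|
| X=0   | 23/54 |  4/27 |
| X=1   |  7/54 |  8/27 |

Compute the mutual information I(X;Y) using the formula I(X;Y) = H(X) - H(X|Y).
0.1405 bits

I(X;Y) = H(X) - H(X|Y)

Marginal of X (row sums):
  P(X=0) = 23/54 + 4/27 = 31/54
  P(X=1) = 7/54 + 8/27 = 23/54
H(X) = -[(31/54)·log₂(31/54) + (23/54)·log₂(23/54)]
  = 0.4596561 + 0.5244535 = 0.984110 bits

Marginal of Y (column sums):
  P(Y=0) = 23/54 + 7/54 = 5/9
  P(Y=1) = 4/27 + 8/27 = 4/9
H(X|Y) = Σ_y P(y)·H(X|Y=y):
  Y=0: P(Y=0) = 5/9, P(X|Y=0) = (23/30, 7/30) → H(X|Y=0) = 0.7837769
  Y=1: P(Y=1) = 4/9, P(X|Y=1) = (1/3, 2/3) → H(X|Y=1) = 0.9182958
H(X|Y) = (5/9)·0.7837769 + (4/9)·0.9182958 = 0.843563 bits

I(X;Y) = H(X) - H(X|Y) = 0.984110 - 0.843563 = 0.1405 bits

Cross-check via I(X;Y) = H(X) + H(Y) - H(X,Y): computing H(Y) from the column sums and H(X,Y) from the 4 cells in the same way gives H(Y) = 0.991076 bits and H(X,Y) = 1.834639 bits, so
I(X;Y) = 0.984110 + 0.991076 - 1.834639 = 0.1405 bits ✓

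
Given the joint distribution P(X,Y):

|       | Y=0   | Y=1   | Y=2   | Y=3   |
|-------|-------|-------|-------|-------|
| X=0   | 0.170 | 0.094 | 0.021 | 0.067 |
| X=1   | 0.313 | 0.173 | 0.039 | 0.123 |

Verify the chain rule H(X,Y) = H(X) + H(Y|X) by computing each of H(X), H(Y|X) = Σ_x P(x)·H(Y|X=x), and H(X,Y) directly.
H(X) = 0.9358 bits, H(Y|X) = 1.7145 bits, H(X,Y) = 2.6504 bits

Marginal of X (row sums):
  P(X=0) = 0.170 + 0.094 + 0.021 + 0.067 = 0.352
  P(X=1) = 0.313 + 0.173 + 0.039 + 0.123 = 0.648
H(X) = -[0.352·log₂(0.352) + 0.648·log₂(0.648)]
  = 0.5302 + 0.4056 = 0.9358 bits

H(Y|X) = Σ_x P(x)·H(Y|X=x):
  X=0: P(X=0) = 0.352, P(Y|X=0) = (85/176, 47/176, 21/352, 67/352) → H(Y|X=0) = 1.7140
  X=1: P(X=1) = 0.648, P(Y|X=1) = (313/648, 173/648, 13/216, 41/216) → H(Y|X=1) = 1.7148
H(Y|X) = 0.352·1.7140 + 0.648·1.7148 = 1.7145 bits

H(X,Y) = -Σ_{x,y} P(x,y) log₂ P(x,y). Per-cell terms -P(x,y)·log₂P(x,y):
  X=0: 0.4346, 0.3207, 0.1170, 0.2613
  X=1: 0.5245, 0.4379, 0.1825, 0.3719
Sum of the 8 terms: H(X,Y) = 2.6504 bits

Chain rule check:
  H(X) + H(Y|X) = 0.9358 + 1.7145 = 2.6503 bits
  H(X,Y) = 2.6504 bits
✓ Chain rule verified (Δ = 0.0001 is 4-dp rounding noise: each of the three values was rounded independently).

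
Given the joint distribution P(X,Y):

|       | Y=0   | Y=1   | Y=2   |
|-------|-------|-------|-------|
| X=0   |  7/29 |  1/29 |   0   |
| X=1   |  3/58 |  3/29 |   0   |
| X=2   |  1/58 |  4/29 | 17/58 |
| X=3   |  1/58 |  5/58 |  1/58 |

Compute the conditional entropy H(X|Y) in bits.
1.1611 bits

H(X|Y) = H(X,Y) - H(Y)

H(X,Y) = -Σ_{x,y} P(x,y) log₂ P(x,y). Per-cell terms -P(x,y)·log₂P(x,y):
  X=0: 0.49498, 0.16752, 0.00000
  X=1: 0.22102, 0.33859, 0.00000
  X=2: 0.10100, 0.39420, 0.51894
  X=3: 0.10100, 0.30483, 0.10100
  (cells with P = 0 contribute 0)
Sum of the 12 terms: H(X,Y) = 2.7431 bits

Marginal of Y (column sums):
  P(Y=0) = 7/29 + 3/58 + 1/58 + 1/58 = 19/58
  P(Y=1) = 1/29 + 3/29 + 4/29 + 5/58 = 21/58
  P(Y=2) = 0 + 0 + 17/58 + 1/58 = 9/29
H(Y) = -[(19/58)·log₂(19/58) + (21/58)·log₂(21/58) + (9/29)·log₂(9/29)]
  = 0.52743 + 0.53067 + 0.52388 = 1.5820 bits

H(X|Y) = H(X,Y) - H(Y) = 2.7431 - 1.5820 = 1.1611 bits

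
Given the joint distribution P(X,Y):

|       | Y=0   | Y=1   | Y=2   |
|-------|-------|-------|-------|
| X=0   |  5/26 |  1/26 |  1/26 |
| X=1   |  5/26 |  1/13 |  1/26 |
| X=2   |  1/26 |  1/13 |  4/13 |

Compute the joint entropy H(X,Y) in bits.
2.7305 bits

H(X,Y) = -Σ_{x,y} P(x,y) log₂ P(x,y). Per-cell terms -P(x,y)·log₂P(x,y):
  X=0: 0.45741, 0.18079, 0.18079
  X=1: 0.45741, 0.28465, 0.18079
  X=2: 0.18079, 0.28465, 0.52321
Sum of the 9 terms: H(X,Y) = 2.7305 bits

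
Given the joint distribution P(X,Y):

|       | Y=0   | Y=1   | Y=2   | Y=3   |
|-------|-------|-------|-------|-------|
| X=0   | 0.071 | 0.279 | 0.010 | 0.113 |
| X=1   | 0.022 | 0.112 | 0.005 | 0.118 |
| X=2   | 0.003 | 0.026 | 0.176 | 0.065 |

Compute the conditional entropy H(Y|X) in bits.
1.4184 bits

H(Y|X) = H(X,Y) - H(X)

H(X,Y) = -Σ_{x,y} P(x,y) log₂ P(x,y). Per-cell terms -P(x,y)·log₂P(x,y):
  X=0: 0.2709386, 0.5138240, 0.0664386, 0.3554534
  X=1: 0.1211398, 0.3537441, 0.0382193, 0.3638107
  X=2: 0.0251425, 0.1368990, 0.4411181, 0.2563221
Sum of the 12 terms: H(X,Y) = 2.943050 bits

Marginal of X (row sums):
  P(X=0) = 0.071 + 0.279 + 0.010 + 0.113 = 0.473
  P(X=1) = 0.022 + 0.112 + 0.005 + 0.118 = 0.257
  P(X=2) = 0.003 + 0.026 + 0.176 + 0.065 = 0.270
H(X) = -[0.473·log₂(0.473) + 0.257·log₂(0.257) + 0.270·log₂(0.270)]
  = 0.5108816 + 0.5037611 + 0.5100215 = 1.524664 bits

H(Y|X) = H(X,Y) - H(X) = 2.943050 - 1.524664 = 1.4184 bits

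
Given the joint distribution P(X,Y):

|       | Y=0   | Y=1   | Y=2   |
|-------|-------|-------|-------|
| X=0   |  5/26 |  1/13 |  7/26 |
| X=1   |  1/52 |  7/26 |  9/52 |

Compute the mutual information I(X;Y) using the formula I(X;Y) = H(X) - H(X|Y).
0.2111 bits

I(X;Y) = H(X) - H(X|Y)

Marginal of X (row sums):
  P(X=0) = 5/26 + 1/13 + 7/26 = 7/13
  P(X=1) = 1/52 + 7/26 + 9/52 = 6/13
H(X) = -[(7/13)·log₂(7/13) + (6/13)·log₂(6/13)]
  = 0.4809 + 0.5148 = 0.9957 bits

Marginal of Y (column sums):
  P(Y=0) = 5/26 + 1/52 = 11/52
  P(Y=1) = 1/13 + 7/26 = 9/26
  P(Y=2) = 7/26 + 9/52 = 23/52
H(X|Y) = Σ_y P(y)·H(X|Y=y):
  Y=0: P(Y=0) = 11/52, P(X|Y=0) = (10/11, 1/11) → H(X|Y=0) = 0.4395
  Y=1: P(Y=1) = 9/26, P(X|Y=1) = (2/9, 7/9) → H(X|Y=1) = 0.7642
  Y=2: P(Y=2) = 23/52, P(X|Y=2) = (14/23, 9/23) → H(X|Y=2) = 0.9656
H(X|Y) = (11/52)·0.4395 + (9/26)·0.7642 + (23/52)·0.9656 = 0.7846 bits

I(X;Y) = H(X) - H(X|Y) = 0.9957 - 0.7846 = 0.2111 bits

Cross-check via I(X;Y) = H(X) + H(Y) - H(X,Y): computing H(Y) from the column sums and H(X,Y) from the 6 cells in the same way gives H(Y) = 1.5244 bits and H(X,Y) = 2.3090 bits, so
I(X;Y) = 0.9957 + 1.5244 - 2.3090 = 0.2111 bits ✓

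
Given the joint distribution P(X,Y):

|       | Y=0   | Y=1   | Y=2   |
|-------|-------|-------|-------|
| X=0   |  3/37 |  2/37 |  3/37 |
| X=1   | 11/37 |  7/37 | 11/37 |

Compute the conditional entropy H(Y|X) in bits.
1.5571 bits

H(Y|X) = H(X,Y) - H(X)

H(X,Y) = -Σ_{x,y} P(x,y) log₂ P(x,y). Per-cell terms -P(x,y)·log₂P(x,y):
  X=0: 0.29388, 0.22754, 0.29388
  X=1: 0.52028, 0.45445, 0.52028
Sum of the 6 terms: H(X,Y) = 2.3103 bits

Marginal of X (row sums):
  P(X=0) = 3/37 + 2/37 + 3/37 = 8/37
  P(X=1) = 11/37 + 7/37 + 11/37 = 29/37
H(X) = -[(8/37)·log₂(8/37) + (29/37)·log₂(29/37)]
  = 0.47772 + 0.27548 = 0.7532 bits

H(Y|X) = H(X,Y) - H(X) = 2.3103 - 0.7532 = 1.5571 bits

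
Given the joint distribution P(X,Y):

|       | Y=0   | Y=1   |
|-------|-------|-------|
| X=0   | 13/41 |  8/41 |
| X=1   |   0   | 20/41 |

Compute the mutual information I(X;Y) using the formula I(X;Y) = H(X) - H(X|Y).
0.4101 bits

I(X;Y) = H(X) - H(X|Y)

Marginal of X (row sums):
  P(X=0) = 13/41 + 8/41 = 21/41
  P(X=1) = 0 + 20/41 = 20/41
H(X) = -[(21/41)·log₂(21/41) + (20/41)·log₂(20/41)]
  = 0.49439 + 0.50518 = 0.99957 bits

Marginal of Y (column sums):
  P(Y=0) = 13/41 + 0 = 13/41
  P(Y=1) = 8/41 + 20/41 = 28/41
H(X|Y) = Σ_y P(y)·H(X|Y=y):
  Y=0: P(Y=0) = 13/41, P(X|Y=0) = (1, 0) → H(X|Y=0) = 0.00000
  Y=1: P(Y=1) = 28/41, P(X|Y=1) = (2/7, 5/7) → H(X|Y=1) = 0.86312
H(X|Y) = (13/41)·0.00000 + (28/41)·0.86312 = 0.58945 bits

I(X;Y) = H(X) - H(X|Y) = 0.99957 - 0.58945 = 0.4101 bits

Cross-check via I(X;Y) = H(X) + H(Y) - H(X,Y): computing H(Y) from the column sums and H(X,Y) from the 4 cells in the same way gives H(Y) = 0.90117 bits and H(X,Y) = 1.49062 bits, so
I(X;Y) = 0.99957 + 0.90117 - 1.49062 = 0.4101 bits ✓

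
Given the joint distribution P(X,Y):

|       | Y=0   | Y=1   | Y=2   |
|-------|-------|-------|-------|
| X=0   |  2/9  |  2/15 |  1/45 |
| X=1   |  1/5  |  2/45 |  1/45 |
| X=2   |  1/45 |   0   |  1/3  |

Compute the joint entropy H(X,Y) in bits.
2.4283 bits

H(X,Y) = -Σ_{x,y} P(x,y) log₂ P(x,y). Per-cell terms -P(x,y)·log₂P(x,y):
  X=0: 0.48221, 0.38759, 0.12204
  X=1: 0.46439, 0.19964, 0.12204
  X=2: 0.12204, 0.00000, 0.52832
  (cells with P = 0 contribute 0)
Sum of the 9 terms: H(X,Y) = 2.4283 bits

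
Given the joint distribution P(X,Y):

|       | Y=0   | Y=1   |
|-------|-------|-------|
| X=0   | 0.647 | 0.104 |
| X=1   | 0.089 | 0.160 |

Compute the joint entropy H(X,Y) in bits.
1.4796 bits

H(X,Y) = -Σ_{x,y} P(x,y) log₂ P(x,y). Per-cell terms -P(x,y)·log₂P(x,y):
  X=0: 0.4064, 0.3396
  X=1: 0.3106, 0.4230
Sum of the 4 terms: H(X,Y) = 1.4796 bits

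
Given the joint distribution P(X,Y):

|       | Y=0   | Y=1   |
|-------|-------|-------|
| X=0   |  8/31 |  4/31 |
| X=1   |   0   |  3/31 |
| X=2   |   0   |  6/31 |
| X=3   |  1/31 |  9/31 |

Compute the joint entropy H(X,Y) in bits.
2.3479 bits

H(X,Y) = -Σ_{x,y} P(x,y) log₂ P(x,y). Per-cell terms -P(x,y)·log₂P(x,y):
  X=0: 0.50431, 0.38119
  X=1: 0.00000, 0.32605
  X=2: 0.00000, 0.45856
  X=3: 0.15981, 0.51801
  (cells with P = 0 contribute 0)
Sum of the 8 terms: H(X,Y) = 2.3479 bits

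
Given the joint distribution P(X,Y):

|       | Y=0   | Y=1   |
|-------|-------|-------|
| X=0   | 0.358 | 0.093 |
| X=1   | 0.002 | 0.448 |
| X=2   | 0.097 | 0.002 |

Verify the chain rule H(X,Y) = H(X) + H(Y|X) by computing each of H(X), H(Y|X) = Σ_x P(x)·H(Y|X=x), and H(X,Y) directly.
H(X) = 1.3668 bits, H(Y|X) = 0.3637 bits, H(X,Y) = 1.7305 bits

Marginal of X (row sums):
  P(X=0) = 0.358 + 0.093 = 0.451
  P(X=1) = 0.002 + 0.448 = 0.450
  P(X=2) = 0.097 + 0.002 = 0.099
H(X) = -[0.451·log₂(0.451) + 0.450·log₂(0.450) + 0.099·log₂(0.099)]
  = 0.5181 + 0.5184 + 0.3303 = 1.3668 bits

H(Y|X) = Σ_x P(x)·H(Y|X=x):
  X=0: P(X=0) = 0.451, P(Y|X=0) = (358/451, 93/451) → H(Y|X=0) = 0.7342
  X=1: P(X=1) = 0.450, P(Y|X=1) = (1/225, 224/225) → H(Y|X=1) = 0.0411
  X=2: P(X=2) = 0.099, P(Y|X=2) = (97/99, 2/99) → H(Y|X=2) = 0.1426
H(Y|X) = 0.451·0.7342 + 0.450·0.0411 + 0.099·0.1426 = 0.3637 bits

H(X,Y) = -Σ_{x,y} P(x,y) log₂ P(x,y). Per-cell terms -P(x,y)·log₂P(x,y):
  X=0: 0.5305, 0.3187
  X=1: 0.0179, 0.5190
  X=2: 0.3265, 0.0179
Sum of the 6 terms: H(X,Y) = 1.7305 bits

Chain rule check:
  H(X) + H(Y|X) = 1.3668 + 0.3637 = 1.7305 bits
  H(X,Y) = 1.7305 bits
✓ Chain rule verified.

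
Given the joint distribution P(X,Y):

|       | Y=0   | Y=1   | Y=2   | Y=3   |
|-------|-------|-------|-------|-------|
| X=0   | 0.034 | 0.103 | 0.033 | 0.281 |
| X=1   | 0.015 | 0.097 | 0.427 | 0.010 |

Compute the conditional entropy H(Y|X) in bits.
1.1956 bits

H(Y|X) = H(X,Y) - H(X)

H(X,Y) = -Σ_{x,y} P(x,y) log₂ P(x,y). Per-cell terms -P(x,y)·log₂P(x,y):
  X=0: 0.1659, 0.3378, 0.1624, 0.5146
  X=1: 0.0909, 0.3265, 0.5242, 0.0664
Sum of the 8 terms: H(X,Y) = 2.1887 bits

Marginal of X (row sums):
  P(X=0) = 0.034 + 0.103 + 0.033 + 0.281 = 0.451
  P(X=1) = 0.015 + 0.097 + 0.427 + 0.010 = 0.549
H(X) = -[0.451·log₂(0.451) + 0.549·log₂(0.549)]
  = 0.5181 + 0.4750 = 0.9931 bits

H(Y|X) = H(X,Y) - H(X) = 2.1887 - 0.9931 = 1.1956 bits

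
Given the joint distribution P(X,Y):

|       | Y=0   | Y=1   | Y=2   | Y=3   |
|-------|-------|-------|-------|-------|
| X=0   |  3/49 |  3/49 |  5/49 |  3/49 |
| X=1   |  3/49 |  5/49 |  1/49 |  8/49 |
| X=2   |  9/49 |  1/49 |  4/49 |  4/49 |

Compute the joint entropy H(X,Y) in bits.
3.3541 bits

H(X,Y) = -Σ_{x,y} P(x,y) log₂ P(x,y). Per-cell terms -P(x,y)·log₂P(x,y):
  X=0: 0.2467, 0.2467, 0.3360, 0.2467
  X=1: 0.2467, 0.3360, 0.1146, 0.4269
  X=2: 0.4490, 0.1146, 0.2951, 0.2951
Sum of the 12 terms: H(X,Y) = 3.3541 bits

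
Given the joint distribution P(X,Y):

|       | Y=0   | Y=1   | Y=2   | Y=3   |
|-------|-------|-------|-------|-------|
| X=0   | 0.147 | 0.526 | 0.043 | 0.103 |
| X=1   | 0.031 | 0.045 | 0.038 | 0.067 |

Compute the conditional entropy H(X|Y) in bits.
0.5912 bits

H(X|Y) = H(X,Y) - H(Y)

H(X,Y) = -Σ_{x,y} P(x,y) log₂ P(x,y). Per-cell terms -P(x,y)·log₂P(x,y):
  X=0: 0.4066185, 0.4875311, 0.1951993, 0.3377662
  X=1: 0.1553592, 0.2013269, 0.1792786, 0.2612796
Sum of the 8 terms: H(X,Y) = 2.224359 bits

Marginal of Y (column sums):
  P(Y=0) = 0.147 + 0.031 = 0.178
  P(Y=1) = 0.526 + 0.045 = 0.571
  P(Y=2) = 0.043 + 0.038 = 0.081
  P(Y=3) = 0.103 + 0.067 = 0.170
H(Y) = -[0.178·log₂(0.178) + 0.571·log₂(0.571) + 0.081·log₂(0.081) + 0.170·log₂(0.170)]
  = 0.4432291 + 0.4616177 + 0.2937007 + 0.4345869 = 1.633134 bits

H(X|Y) = H(X,Y) - H(Y) = 2.224359 - 1.633134 = 0.5912 bits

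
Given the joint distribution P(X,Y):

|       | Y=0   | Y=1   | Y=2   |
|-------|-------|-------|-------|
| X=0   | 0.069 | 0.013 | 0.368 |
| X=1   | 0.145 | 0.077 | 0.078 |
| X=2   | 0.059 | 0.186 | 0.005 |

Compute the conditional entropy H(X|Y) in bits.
1.0426 bits

H(X|Y) = H(X,Y) - H(Y)

H(X,Y) = -Σ_{x,y} P(x,y) log₂ P(x,y). Per-cell terms -P(x,y)·log₂P(x,y):
  X=0: 0.26615, 0.08145, 0.53074
  X=1: 0.40395, 0.28482, 0.28707
  X=2: 0.24091, 0.45135, 0.03822
Sum of the 9 terms: H(X,Y) = 2.58466 bits

Marginal of Y (column sums):
  P(Y=0) = 0.069 + 0.145 + 0.059 = 0.273
  P(Y=1) = 0.013 + 0.077 + 0.186 = 0.276
  P(Y=2) = 0.368 + 0.078 + 0.005 = 0.451
H(Y) = -[0.273·log₂(0.273) + 0.276·log₂(0.276) + 0.451·log₂(0.451)]
  = 0.51134 + 0.51260 + 0.51811 = 1.54205 bits

H(X|Y) = H(X,Y) - H(Y) = 2.58466 - 1.54205 = 1.0426 bits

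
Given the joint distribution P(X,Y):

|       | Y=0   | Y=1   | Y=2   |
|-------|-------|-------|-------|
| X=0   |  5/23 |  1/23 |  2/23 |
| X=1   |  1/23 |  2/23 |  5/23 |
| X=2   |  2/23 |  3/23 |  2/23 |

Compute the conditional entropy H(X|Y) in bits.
1.3941 bits

H(X|Y) = H(X,Y) - H(Y)

H(X,Y) = -Σ_{x,y} P(x,y) log₂ P(x,y). Per-cell terms -P(x,y)·log₂P(x,y):
  X=0: 0.478616, 0.196677, 0.306397
  X=1: 0.196677, 0.306397, 0.478616
  X=2: 0.306397, 0.383296, 0.306397
Sum of the 9 terms: H(X,Y) = 2.95947 bits

Marginal of Y (column sums):
  P(Y=0) = 5/23 + 1/23 + 2/23 = 8/23
  P(Y=1) = 1/23 + 2/23 + 3/23 = 6/23
  P(Y=2) = 2/23 + 5/23 + 2/23 = 9/23
H(Y) = -[(8/23)·log₂(8/23) + (6/23)·log₂(6/23) + (9/23)·log₂(9/23)]
  = 0.529935 + 0.505722 + 0.529684 = 1.56534 bits

H(X|Y) = H(X,Y) - H(Y) = 2.95947 - 1.56534 = 1.3941 bits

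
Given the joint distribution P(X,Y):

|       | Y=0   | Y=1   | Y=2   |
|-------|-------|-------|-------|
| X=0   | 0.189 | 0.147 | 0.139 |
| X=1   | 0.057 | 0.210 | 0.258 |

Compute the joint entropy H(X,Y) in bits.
2.4693 bits

H(X,Y) = -Σ_{x,y} P(x,y) log₂ P(x,y). Per-cell terms -P(x,y)·log₂P(x,y):
  X=0: 0.4543, 0.4066, 0.3957
  X=1: 0.2356, 0.4728, 0.5043
Sum of the 6 terms: H(X,Y) = 2.4693 bits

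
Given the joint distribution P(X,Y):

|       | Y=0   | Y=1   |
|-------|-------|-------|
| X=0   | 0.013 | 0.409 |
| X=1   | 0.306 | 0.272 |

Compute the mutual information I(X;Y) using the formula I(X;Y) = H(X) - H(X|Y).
0.2430 bits

I(X;Y) = H(X) - H(X|Y)

Marginal of X (row sums):
  P(X=0) = 0.013 + 0.409 = 0.422
  P(X=1) = 0.306 + 0.272 = 0.578
H(X) = -[0.422·log₂(0.422) + 0.578·log₂(0.578)]
  = 0.5253 + 0.4571 = 0.9824 bits

Marginal of Y (column sums):
  P(Y=0) = 0.013 + 0.306 = 0.319
  P(Y=1) = 0.409 + 0.272 = 0.681
H(X|Y) = Σ_y P(y)·H(X|Y=y):
  Y=0: P(Y=0) = 0.319, P(X|Y=0) = (13/319, 306/319) → H(X|Y=0) = 0.2457
  Y=1: P(Y=1) = 0.681, P(X|Y=1) = (409/681, 272/681) → H(X|Y=1) = 0.9706
H(X|Y) = 0.319·0.2457 + 0.681·0.9706 = 0.7394 bits

I(X;Y) = H(X) - H(X|Y) = 0.9824 - 0.7394 = 0.2430 bits

Cross-check via I(X;Y) = H(X) + H(Y) - H(X,Y): computing H(Y) from the column sums and H(X,Y) from the 4 cells in the same way gives H(Y) = 0.9033 bits and H(X,Y) = 1.6427 bits, so
I(X;Y) = 0.9824 + 0.9033 - 1.6427 = 0.2430 bits ✓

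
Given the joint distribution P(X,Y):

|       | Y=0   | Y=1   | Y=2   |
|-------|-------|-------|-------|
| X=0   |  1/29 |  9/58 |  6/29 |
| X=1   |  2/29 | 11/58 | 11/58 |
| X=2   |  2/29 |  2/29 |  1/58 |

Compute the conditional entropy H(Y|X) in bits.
1.3987 bits

H(Y|X) = H(X,Y) - H(X)

H(X,Y) = -Σ_{x,y} P(x,y) log₂ P(x,y). Per-cell terms -P(x,y)·log₂P(x,y):
  X=0: 0.16752, 0.41711, 0.47028
  X=1: 0.26607, 0.45490, 0.45490
  X=2: 0.26607, 0.26607, 0.10100
Sum of the 9 terms: H(X,Y) = 2.8639 bits

Marginal of X (row sums):
  P(X=0) = 1/29 + 9/58 + 6/29 = 23/58
  P(X=1) = 2/29 + 11/58 + 11/58 = 13/29
  P(X=2) = 2/29 + 2/29 + 1/58 = 9/58
H(X) = -[(23/58)·log₂(23/58) + (13/29)·log₂(13/29) + (9/58)·log₂(9/58)]
  = 0.52917 + 0.51890 + 0.41711 = 1.4652 bits

H(Y|X) = H(X,Y) - H(X) = 2.8639 - 1.4652 = 1.3987 bits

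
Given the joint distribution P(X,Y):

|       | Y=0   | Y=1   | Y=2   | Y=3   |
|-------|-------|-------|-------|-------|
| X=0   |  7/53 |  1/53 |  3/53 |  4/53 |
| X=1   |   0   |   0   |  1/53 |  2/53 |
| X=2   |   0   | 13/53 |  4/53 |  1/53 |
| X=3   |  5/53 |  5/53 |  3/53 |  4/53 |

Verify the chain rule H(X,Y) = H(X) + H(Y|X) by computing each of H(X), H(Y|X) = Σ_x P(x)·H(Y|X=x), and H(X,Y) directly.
H(X) = 1.8052 bits, H(Y|X) = 1.5362 bits, H(X,Y) = 3.3414 bits

Marginal of X (row sums):
  P(X=0) = 7/53 + 1/53 + 3/53 + 4/53 = 15/53
  P(X=1) = 0 + 0 + 1/53 + 2/53 = 3/53
  P(X=2) = 0 + 13/53 + 4/53 + 1/53 = 18/53
  P(X=3) = 5/53 + 5/53 + 3/53 + 4/53 = 17/53
H(X) = -[(15/53)·log₂(15/53) + (3/53)·log₂(3/53) + (18/53)·log₂(18/53) + (17/53)·log₂(17/53)]
  = 0.51539 + 0.23451 + 0.52913 + 0.52618 = 1.8052 bits

H(Y|X) = Σ_x P(x)·H(Y|X=x):
  X=0: P(X=0) = 15/53, P(Y|X=0) = (7/15, 1/15, 1/5, 4/15) → H(Y|X=0) = 1.74647
  X=1: P(X=1) = 3/53, P(Y|X=1) = (0, 0, 1/3, 2/3) → H(Y|X=1) = 0.91830
  X=2: P(X=2) = 18/53, P(Y|X=2) = (0, 13/18, 2/9, 1/18) → H(Y|X=2) = 1.05294
  X=3: P(X=3) = 17/53, P(Y|X=3) = (5/17, 5/17, 3/17, 4/17) → H(Y|X=3) = 1.97134
H(Y|X) = (15/53)·1.74647 + (3/53)·0.91830 + (18/53)·1.05294 + (17/53)·1.97134 = 1.5362 bits

H(X,Y) = -Σ_{x,y} P(x,y) log₂ P(x,y). Per-cell terms -P(x,y)·log₂P(x,y):
  X=0: 0.38574, 0.10807, 0.23451, 0.28135
  X=1: 0.00000, 0.00000, 0.10807, 0.17841
  X=2: 0.00000, 0.49731, 0.28135, 0.10807
  X=3: 0.32132, 0.32132, 0.23451, 0.28135
  (cells with P = 0 contribute 0)
Sum of the 16 terms: H(X,Y) = 3.3414 bits

Chain rule check:
  H(X) + H(Y|X) = 1.8052 + 1.5362 = 3.3414 bits
  H(X,Y) = 3.3414 bits
✓ Chain rule verified.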